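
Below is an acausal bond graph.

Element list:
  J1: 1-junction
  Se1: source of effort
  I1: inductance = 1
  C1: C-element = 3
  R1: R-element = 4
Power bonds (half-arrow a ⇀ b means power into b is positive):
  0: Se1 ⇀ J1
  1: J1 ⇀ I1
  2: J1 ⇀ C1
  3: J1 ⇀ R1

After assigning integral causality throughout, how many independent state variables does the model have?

2  (C1, I1 all integral)

bond 0 stroke at J1  (Se1: effort source, stroke at far end)
bond 1 stroke at I1  (prefer integral on I1)
bond 2 stroke at J1  (J1: bond 1 brought flow, rest push out)
bond 3 stroke at J1  (common-f at J1 fixed by 1)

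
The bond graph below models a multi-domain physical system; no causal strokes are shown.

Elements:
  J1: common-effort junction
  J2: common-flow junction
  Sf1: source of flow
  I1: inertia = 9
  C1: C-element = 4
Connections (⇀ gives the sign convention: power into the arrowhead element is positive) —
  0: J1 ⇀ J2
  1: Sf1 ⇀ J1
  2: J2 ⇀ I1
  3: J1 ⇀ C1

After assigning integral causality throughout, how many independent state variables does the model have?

β1 stroke at Sf1  (source Sf1 imposes f)
β2 stroke at I1  (I1 integral (f out))
β0 stroke at J2  (common-f at J2 fixed by 2)
β3 stroke at J1  (closing 0-jn rule on J1)

2  (C1, I1 all integral)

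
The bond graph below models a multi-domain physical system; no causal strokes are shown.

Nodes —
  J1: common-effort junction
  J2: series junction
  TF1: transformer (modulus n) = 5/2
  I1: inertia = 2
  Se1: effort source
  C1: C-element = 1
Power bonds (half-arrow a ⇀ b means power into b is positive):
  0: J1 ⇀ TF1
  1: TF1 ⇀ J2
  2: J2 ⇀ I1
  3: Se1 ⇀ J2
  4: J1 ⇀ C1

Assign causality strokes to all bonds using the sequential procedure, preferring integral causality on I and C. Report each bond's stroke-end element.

b3 stroke at J2  (source Se1 imposes e)
b2 stroke at I1  (I1 integral (f out))
b1 stroke at J2  (common-f at J2 fixed by 2)
b0 stroke at TF1  (TF1: transformer flips bond 1)
b4 stroke at J1  (closing 0-jn rule on J1)

b0 →TF1
b1 →J2
b2 →I1
b3 →J2
b4 →J1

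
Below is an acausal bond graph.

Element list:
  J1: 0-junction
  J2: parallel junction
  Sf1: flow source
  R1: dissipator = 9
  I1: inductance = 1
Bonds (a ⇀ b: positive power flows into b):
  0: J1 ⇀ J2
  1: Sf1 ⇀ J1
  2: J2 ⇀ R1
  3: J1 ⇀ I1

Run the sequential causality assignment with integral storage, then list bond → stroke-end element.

#0 →J1
#1 →Sf1
#2 →J2
#3 →I1

β1 stroke→Sf1  (source Sf1 imposes f)
β3 stroke→I1  (I1 integral (f out))
β0 stroke→J1  (J1 needs exactly one e-in)
β2 stroke→J2  (J2: last free bond brings effort in)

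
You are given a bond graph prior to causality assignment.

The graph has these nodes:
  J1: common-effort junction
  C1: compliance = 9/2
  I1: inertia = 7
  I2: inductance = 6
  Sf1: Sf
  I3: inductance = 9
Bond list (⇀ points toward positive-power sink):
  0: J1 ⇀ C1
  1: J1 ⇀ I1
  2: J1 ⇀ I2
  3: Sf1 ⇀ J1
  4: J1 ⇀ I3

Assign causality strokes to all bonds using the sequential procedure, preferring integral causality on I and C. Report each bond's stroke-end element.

bond 3 stroke→Sf1  (source Sf1 imposes f)
bond 0 stroke→J1  (C1: C, integral causality)
bond 1 stroke→I1  (common-e at J1 fixed by 0)
bond 2 stroke→I2  (J1 effort already set via bond 0)
bond 4 stroke→I3  (common-e at J1 fixed by 0)

b0 stroke→J1
b1 stroke→I1
b2 stroke→I2
b3 stroke→Sf1
b4 stroke→I3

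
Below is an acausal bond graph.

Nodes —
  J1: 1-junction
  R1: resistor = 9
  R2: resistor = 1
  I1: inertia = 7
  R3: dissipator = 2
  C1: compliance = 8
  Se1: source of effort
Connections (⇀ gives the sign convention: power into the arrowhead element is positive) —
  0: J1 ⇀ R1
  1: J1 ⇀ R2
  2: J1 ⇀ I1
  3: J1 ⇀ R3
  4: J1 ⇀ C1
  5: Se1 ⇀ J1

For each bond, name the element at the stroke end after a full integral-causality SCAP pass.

bond 5 stroke at J1  (Se1 fixes effort; stroke away)
bond 2 stroke at I1  (I1 integral (f out))
bond 0 stroke at J1  (common-f at J1 fixed by 2)
bond 1 stroke at J1  (J1 flow already set via bond 2)
bond 3 stroke at J1  (J1 flow already set via bond 2)
bond 4 stroke at J1  (J1 flow already set via bond 2)

bond 0 stroke→J1
bond 1 stroke→J1
bond 2 stroke→I1
bond 3 stroke→J1
bond 4 stroke→J1
bond 5 stroke→J1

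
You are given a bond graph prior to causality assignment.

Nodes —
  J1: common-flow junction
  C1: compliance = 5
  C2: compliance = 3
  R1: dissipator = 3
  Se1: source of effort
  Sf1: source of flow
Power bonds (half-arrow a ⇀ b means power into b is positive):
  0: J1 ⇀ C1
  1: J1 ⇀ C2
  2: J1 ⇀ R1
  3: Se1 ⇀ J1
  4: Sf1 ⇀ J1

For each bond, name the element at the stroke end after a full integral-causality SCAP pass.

bond 0 stroke at J1
bond 1 stroke at J1
bond 2 stroke at J1
bond 3 stroke at J1
bond 4 stroke at Sf1

#3 stroke at J1  (Se1 fixes effort; stroke away)
#4 stroke at Sf1  (Sf1 (Sf) sets flow on bond)
#0 stroke at J1  (common-f at J1 fixed by 4)
#1 stroke at J1  (J1: bond 4 brought flow, rest push out)
#2 stroke at J1  (J1: bond 4 brought flow, rest push out)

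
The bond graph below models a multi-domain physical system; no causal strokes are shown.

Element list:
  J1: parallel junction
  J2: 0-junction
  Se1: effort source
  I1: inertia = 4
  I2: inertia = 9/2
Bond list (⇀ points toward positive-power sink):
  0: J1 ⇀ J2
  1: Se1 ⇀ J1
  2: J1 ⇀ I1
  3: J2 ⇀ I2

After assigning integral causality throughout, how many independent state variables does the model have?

2  (I1, I2 all integral)

bond 1 |J1  (Se1 (Se) sets effort on bond)
bond 0 |J2  (common-e at J1 fixed by 1)
bond 2 |I1  (0-jn J1 has e-setter on 1)
bond 3 |I2  (common-e at J2 fixed by 0)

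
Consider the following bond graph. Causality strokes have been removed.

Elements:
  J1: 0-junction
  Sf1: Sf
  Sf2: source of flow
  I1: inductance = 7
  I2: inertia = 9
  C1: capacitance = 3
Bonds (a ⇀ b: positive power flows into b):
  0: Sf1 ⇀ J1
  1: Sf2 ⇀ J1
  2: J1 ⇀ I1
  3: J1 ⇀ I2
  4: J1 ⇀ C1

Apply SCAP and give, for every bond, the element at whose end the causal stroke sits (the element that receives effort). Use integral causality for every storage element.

β0 |Sf1
β1 |Sf2
β2 |I1
β3 |I2
β4 |J1

β0 stroke→Sf1  (Sf1 fixes flow; stroke at Sf1)
β1 stroke→Sf2  (source Sf2 imposes f)
β2 stroke→I1  (I1 integral (f out))
β3 stroke→I2  (prefer integral on I2)
β4 stroke→J1  (closing 0-jn rule on J1)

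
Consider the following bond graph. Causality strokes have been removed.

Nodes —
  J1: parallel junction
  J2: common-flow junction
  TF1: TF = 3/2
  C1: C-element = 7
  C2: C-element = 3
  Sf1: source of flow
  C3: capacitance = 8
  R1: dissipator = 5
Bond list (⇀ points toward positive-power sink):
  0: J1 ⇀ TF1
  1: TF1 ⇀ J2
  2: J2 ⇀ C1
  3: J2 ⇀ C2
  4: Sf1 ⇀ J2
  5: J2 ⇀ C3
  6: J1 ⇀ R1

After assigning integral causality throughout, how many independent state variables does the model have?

3  (C1, C2, C3 all integral)

b4 →Sf1  (Sf1: flow source, stroke at near end)
b1 →J2  (1-jn J2 has f-setter on 4)
b2 →J2  (common-f at J2 fixed by 4)
b3 →J2  (1-jn J2 has f-setter on 4)
b5 →J2  (1-jn J2 has f-setter on 4)
b0 →TF1  (TF1: transformer flips bond 1)
b6 →J1  (J1: last free bond brings effort in)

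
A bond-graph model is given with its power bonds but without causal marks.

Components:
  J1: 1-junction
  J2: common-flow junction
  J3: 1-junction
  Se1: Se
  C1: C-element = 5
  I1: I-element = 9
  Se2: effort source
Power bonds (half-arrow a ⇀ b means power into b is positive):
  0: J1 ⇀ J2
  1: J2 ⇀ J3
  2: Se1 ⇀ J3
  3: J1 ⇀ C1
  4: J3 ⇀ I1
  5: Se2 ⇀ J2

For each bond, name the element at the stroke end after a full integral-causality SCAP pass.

b0 stroke at J2
b1 stroke at J3
b2 stroke at J3
b3 stroke at J1
b4 stroke at I1
b5 stroke at J2

b2 stroke at J3  (Se1 fixes effort; stroke away)
b5 stroke at J2  (Se2 fixes effort; stroke away)
b3 stroke at J1  (C1 integral (e out))
b0 stroke at J2  (J1 needs exactly one f-in)
b1 stroke at J3  (closing 1-jn rule on J2)
b4 stroke at I1  (closing 1-jn rule on J3)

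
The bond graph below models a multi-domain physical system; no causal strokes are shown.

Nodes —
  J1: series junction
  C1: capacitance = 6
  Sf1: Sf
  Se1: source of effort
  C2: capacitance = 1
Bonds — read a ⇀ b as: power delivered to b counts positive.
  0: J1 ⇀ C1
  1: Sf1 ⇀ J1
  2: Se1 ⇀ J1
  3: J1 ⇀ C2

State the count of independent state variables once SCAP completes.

b1 stroke→Sf1  (Sf1: flow source, stroke at near end)
b2 stroke→J1  (source Se1 imposes e)
b0 stroke→J1  (J1: bond 1 brought flow, rest push out)
b3 stroke→J1  (common-f at J1 fixed by 1)

2  (C1, C2 all integral)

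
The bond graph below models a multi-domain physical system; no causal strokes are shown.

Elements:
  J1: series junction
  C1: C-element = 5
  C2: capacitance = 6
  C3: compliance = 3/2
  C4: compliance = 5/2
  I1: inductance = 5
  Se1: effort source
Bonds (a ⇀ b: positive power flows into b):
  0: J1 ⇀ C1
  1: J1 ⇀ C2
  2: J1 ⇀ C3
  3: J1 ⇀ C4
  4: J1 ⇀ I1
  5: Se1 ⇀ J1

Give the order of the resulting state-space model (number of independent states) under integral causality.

5  (C1, C2, C3, C4, I1 all integral)

β5 stroke at J1  (Se1: effort source, stroke at far end)
β0 stroke at J1  (prefer integral on C1)
β1 stroke at J1  (C2 outputs effort q/C2)
β2 stroke at J1  (prefer integral on C3)
β3 stroke at J1  (prefer integral on C4)
β4 stroke at I1  (J1 needs exactly one f-in)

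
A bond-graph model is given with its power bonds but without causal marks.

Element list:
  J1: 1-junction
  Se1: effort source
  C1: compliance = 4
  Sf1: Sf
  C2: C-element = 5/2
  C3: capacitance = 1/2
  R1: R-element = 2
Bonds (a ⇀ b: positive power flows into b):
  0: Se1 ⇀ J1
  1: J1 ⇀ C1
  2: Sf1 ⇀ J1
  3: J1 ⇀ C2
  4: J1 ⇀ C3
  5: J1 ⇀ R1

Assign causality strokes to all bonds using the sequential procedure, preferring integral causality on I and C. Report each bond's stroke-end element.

b0 →J1
b1 →J1
b2 →Sf1
b3 →J1
b4 →J1
b5 →J1

#0 stroke at J1  (Se1: effort source, stroke at far end)
#2 stroke at Sf1  (Sf1 (Sf) sets flow on bond)
#1 stroke at J1  (J1: bond 2 brought flow, rest push out)
#3 stroke at J1  (common-f at J1 fixed by 2)
#4 stroke at J1  (J1 flow already set via bond 2)
#5 stroke at J1  (1-jn J1 has f-setter on 2)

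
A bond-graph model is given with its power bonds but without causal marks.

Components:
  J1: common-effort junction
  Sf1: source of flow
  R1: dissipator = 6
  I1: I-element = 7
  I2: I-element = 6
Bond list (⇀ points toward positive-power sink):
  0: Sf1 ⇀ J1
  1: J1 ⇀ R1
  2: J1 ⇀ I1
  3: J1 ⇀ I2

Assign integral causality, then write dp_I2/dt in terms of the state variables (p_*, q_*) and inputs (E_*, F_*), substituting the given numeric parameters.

dp_I2/dt = 6*F_Sf1 - 6*p_I1/7 - p_I2

#0 |Sf1  (Sf1 fixes flow; stroke at Sf1)
#2 |I1  (prefer integral on I1)
#3 |I2  (prefer integral on I2)
#1 |J1  (closing 0-jn rule on J1)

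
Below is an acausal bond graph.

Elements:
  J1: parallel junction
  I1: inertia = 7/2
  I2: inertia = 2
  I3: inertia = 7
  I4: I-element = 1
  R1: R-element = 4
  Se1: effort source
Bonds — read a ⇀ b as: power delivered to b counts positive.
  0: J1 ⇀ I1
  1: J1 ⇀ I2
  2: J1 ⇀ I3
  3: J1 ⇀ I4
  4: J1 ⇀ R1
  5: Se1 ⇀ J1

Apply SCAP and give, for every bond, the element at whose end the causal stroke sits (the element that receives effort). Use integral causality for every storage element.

#0 |I1
#1 |I2
#2 |I3
#3 |I4
#4 |R1
#5 |J1

β5 stroke at J1  (source Se1 imposes e)
β0 stroke at I1  (0-jn J1 has e-setter on 5)
β1 stroke at I2  (J1: bond 5 brought effort, rest push out)
β2 stroke at I3  (0-jn J1 has e-setter on 5)
β3 stroke at I4  (common-e at J1 fixed by 5)
β4 stroke at R1  (J1 effort already set via bond 5)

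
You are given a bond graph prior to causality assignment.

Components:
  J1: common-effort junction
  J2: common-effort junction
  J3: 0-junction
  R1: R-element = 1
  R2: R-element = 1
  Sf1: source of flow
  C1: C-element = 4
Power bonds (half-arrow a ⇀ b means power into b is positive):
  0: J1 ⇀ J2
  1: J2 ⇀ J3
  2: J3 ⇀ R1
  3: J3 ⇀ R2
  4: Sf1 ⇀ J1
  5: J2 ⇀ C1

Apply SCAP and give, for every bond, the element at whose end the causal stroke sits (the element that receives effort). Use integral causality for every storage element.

#0 |J1
#1 |J3
#2 |R1
#3 |R2
#4 |Sf1
#5 |J2

#4 stroke at Sf1  (Sf1 (Sf) sets flow on bond)
#0 stroke at J1  (J1: last free bond brings effort in)
#5 stroke at J2  (C1 integral (e out))
#1 stroke at J3  (J2 effort already set via bond 5)
#2 stroke at R1  (J3: bond 1 brought effort, rest push out)
#3 stroke at R2  (J3 effort already set via bond 1)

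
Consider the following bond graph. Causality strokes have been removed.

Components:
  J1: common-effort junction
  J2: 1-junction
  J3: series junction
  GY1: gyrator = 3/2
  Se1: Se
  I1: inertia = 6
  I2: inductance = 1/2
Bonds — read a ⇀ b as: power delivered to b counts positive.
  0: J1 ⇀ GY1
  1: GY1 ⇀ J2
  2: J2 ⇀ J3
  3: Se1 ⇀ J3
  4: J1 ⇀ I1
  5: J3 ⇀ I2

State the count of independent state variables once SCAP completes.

2  (I1, I2 all integral)

bond 3 →J3  (Se1 (Se) sets effort on bond)
bond 4 →I1  (I1 integral (f out))
bond 0 →J1  (J1 needs exactly one e-in)
bond 1 →J2  (GY GY1: same side as bond 0)
bond 2 →J3  (J2 needs exactly one f-in)
bond 5 →I2  (J3: last free bond brings flow in)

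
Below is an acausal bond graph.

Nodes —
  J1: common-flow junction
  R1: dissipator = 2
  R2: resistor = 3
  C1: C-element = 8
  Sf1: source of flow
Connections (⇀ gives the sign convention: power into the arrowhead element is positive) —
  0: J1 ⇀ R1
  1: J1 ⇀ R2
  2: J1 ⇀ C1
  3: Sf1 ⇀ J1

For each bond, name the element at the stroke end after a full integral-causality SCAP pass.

β3 stroke at Sf1  (source Sf1 imposes f)
β0 stroke at J1  (1-jn J1 has f-setter on 3)
β1 stroke at J1  (common-f at J1 fixed by 3)
β2 stroke at J1  (J1: bond 3 brought flow, rest push out)

bond 0 stroke→J1
bond 1 stroke→J1
bond 2 stroke→J1
bond 3 stroke→Sf1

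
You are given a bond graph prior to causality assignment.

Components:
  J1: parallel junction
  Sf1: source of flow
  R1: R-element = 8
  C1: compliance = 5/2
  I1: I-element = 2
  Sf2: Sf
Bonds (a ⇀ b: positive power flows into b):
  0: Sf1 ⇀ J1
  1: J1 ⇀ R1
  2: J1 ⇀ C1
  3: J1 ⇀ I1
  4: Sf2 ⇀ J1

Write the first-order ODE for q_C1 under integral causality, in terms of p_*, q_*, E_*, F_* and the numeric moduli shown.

β0 |Sf1  (source Sf1 imposes f)
β4 |Sf2  (Sf2 fixes flow; stroke at Sf2)
β2 |J1  (C1: C, integral causality)
β1 |R1  (J1: bond 2 brought effort, rest push out)
β3 |I1  (J1 effort already set via bond 2)

dq_C1/dt = F_Sf1 + F_Sf2 - p_I1/2 - q_C1/20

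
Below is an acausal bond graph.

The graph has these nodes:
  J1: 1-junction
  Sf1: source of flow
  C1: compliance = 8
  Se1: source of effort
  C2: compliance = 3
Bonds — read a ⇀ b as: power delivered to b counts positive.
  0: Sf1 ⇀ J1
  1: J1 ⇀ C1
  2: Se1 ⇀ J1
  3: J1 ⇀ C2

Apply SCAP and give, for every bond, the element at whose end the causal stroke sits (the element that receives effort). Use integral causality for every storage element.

#0 stroke at Sf1  (Sf1: flow source, stroke at near end)
#2 stroke at J1  (Se1 (Se) sets effort on bond)
#1 stroke at J1  (common-f at J1 fixed by 0)
#3 stroke at J1  (J1: bond 0 brought flow, rest push out)

b0 |Sf1
b1 |J1
b2 |J1
b3 |J1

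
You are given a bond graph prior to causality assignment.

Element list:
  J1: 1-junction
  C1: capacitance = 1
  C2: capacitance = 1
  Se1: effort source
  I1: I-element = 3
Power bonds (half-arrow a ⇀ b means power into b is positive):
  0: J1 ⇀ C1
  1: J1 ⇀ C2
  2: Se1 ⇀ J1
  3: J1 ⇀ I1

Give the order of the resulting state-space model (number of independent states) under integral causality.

b2 |J1  (source Se1 imposes e)
b0 |J1  (prefer integral on C1)
b1 |J1  (C2 integral (e out))
b3 |I1  (only one flow-in slot at J1)

3  (C1, C2, I1 all integral)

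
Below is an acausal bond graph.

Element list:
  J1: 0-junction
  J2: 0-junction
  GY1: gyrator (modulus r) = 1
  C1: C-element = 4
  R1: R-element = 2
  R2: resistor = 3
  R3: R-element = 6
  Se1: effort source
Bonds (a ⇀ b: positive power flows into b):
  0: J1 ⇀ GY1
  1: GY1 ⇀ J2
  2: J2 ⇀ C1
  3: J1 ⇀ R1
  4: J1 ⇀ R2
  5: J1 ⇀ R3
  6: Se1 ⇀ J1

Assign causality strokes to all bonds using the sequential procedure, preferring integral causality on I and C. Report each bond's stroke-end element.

bond 0 →GY1
bond 1 →GY1
bond 2 →J2
bond 3 →R1
bond 4 →R2
bond 5 →R3
bond 6 →J1

β6 stroke at J1  (source Se1 imposes e)
β0 stroke at GY1  (J1 effort already set via bond 6)
β3 stroke at R1  (J1: bond 6 brought effort, rest push out)
β4 stroke at R2  (0-jn J1 has e-setter on 6)
β5 stroke at R3  (J1 effort already set via bond 6)
β1 stroke at GY1  (GY1: gyrator matches bond 0)
β2 stroke at J2  (J2: last free bond brings effort in)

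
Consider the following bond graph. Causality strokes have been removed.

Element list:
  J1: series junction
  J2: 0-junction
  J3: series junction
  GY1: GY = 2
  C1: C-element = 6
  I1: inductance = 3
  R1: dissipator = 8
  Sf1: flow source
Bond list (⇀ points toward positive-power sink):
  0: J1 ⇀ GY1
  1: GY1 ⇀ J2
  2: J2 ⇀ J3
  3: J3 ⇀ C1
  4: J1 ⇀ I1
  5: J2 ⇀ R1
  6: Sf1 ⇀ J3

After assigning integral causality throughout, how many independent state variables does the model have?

β6 stroke→Sf1  (Sf1 (Sf) sets flow on bond)
β2 stroke→J3  (1-jn J3 has f-setter on 6)
β3 stroke→J3  (J3 flow already set via bond 6)
β4 stroke→I1  (I1: I, integral causality)
β0 stroke→J1  (1-jn J1 has f-setter on 4)
β1 stroke→J2  (through GY1, causality inverts; strokes same side of GY1)
β5 stroke→R1  (common-e at J2 fixed by 1)

2  (C1, I1 all integral)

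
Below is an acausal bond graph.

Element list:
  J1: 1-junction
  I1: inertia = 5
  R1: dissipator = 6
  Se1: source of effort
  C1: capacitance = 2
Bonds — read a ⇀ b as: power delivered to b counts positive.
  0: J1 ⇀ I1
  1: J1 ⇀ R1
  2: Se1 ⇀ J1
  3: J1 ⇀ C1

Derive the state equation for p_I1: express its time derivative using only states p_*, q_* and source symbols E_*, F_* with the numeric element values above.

β2 |J1  (Se1 fixes effort; stroke away)
β0 |I1  (prefer integral on I1)
β1 |J1  (common-f at J1 fixed by 0)
β3 |J1  (J1 flow already set via bond 0)

dp_I1/dt = E_Se1 - 6*p_I1/5 - q_C1/2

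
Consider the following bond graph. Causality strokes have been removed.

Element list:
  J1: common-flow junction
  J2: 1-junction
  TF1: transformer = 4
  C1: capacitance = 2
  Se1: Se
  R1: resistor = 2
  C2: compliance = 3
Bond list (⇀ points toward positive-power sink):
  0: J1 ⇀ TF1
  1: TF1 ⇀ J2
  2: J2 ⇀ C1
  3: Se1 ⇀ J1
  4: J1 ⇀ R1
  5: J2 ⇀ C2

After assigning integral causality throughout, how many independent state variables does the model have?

2  (C1, C2 all integral)

#3 stroke at J1  (Se1: effort source, stroke at far end)
#2 stroke at J2  (prefer integral on C1)
#5 stroke at J2  (prefer integral on C2)
#1 stroke at TF1  (J2 needs exactly one f-in)
#0 stroke at J1  (TF1: transformer flips bond 1)
#4 stroke at R1  (only one flow-in slot at J1)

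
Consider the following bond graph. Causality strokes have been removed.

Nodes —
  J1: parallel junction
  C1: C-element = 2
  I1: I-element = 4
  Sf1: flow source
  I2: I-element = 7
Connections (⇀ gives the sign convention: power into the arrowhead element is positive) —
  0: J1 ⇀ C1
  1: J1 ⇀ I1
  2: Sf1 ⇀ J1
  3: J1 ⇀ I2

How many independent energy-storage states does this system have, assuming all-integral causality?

3  (C1, I1, I2 all integral)

bond 2 |Sf1  (Sf1 fixes flow; stroke at Sf1)
bond 0 |J1  (C1: C, integral causality)
bond 1 |I1  (J1: bond 0 brought effort, rest push out)
bond 3 |I2  (0-jn J1 has e-setter on 0)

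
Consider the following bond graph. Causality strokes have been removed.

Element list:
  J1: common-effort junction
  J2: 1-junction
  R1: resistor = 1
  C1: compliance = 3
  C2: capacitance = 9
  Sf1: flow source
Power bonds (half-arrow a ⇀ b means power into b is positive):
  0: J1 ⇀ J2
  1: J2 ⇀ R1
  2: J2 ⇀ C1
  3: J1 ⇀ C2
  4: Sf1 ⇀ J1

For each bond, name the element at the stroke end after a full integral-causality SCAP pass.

β0 stroke at J2
β1 stroke at R1
β2 stroke at J2
β3 stroke at J1
β4 stroke at Sf1

b4 →Sf1  (Sf1 (Sf) sets flow on bond)
b2 →J2  (C1 integral (e out))
b3 →J1  (C2 integral (e out))
b0 →J2  (J1: bond 3 brought effort, rest push out)
b1 →R1  (closing 1-jn rule on J2)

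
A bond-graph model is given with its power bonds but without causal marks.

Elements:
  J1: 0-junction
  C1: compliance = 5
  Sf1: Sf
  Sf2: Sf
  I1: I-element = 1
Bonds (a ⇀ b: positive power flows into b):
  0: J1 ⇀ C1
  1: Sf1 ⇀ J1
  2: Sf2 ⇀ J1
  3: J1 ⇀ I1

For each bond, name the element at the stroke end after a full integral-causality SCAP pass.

b0 stroke at J1
b1 stroke at Sf1
b2 stroke at Sf2
b3 stroke at I1

b1 stroke→Sf1  (source Sf1 imposes f)
b2 stroke→Sf2  (source Sf2 imposes f)
b0 stroke→J1  (C1 outputs effort q/C1)
b3 stroke→I1  (common-e at J1 fixed by 0)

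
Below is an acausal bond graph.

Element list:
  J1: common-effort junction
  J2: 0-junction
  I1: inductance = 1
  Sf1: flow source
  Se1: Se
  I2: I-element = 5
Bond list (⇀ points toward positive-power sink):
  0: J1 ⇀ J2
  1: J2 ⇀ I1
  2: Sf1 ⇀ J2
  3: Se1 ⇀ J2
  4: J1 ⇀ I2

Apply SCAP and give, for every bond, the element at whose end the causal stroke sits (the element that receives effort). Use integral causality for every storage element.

b0 stroke→J1
b1 stroke→I1
b2 stroke→Sf1
b3 stroke→J2
b4 stroke→I2

b2 →Sf1  (Sf1: flow source, stroke at near end)
b3 →J2  (source Se1 imposes e)
b0 →J1  (common-e at J2 fixed by 3)
b1 →I1  (J2 effort already set via bond 3)
b4 →I2  (common-e at J1 fixed by 0)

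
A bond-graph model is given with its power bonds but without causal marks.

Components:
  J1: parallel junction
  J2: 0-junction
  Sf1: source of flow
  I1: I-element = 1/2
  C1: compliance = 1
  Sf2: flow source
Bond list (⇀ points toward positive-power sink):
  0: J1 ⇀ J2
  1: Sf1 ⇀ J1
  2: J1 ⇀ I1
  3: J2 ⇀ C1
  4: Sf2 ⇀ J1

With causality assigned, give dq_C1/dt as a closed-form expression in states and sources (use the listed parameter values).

β1 |Sf1  (source Sf1 imposes f)
β4 |Sf2  (Sf2: flow source, stroke at near end)
β2 |I1  (I1 integral (f out))
β0 |J1  (J1: last free bond brings effort in)
β3 |J2  (J2: last free bond brings effort in)

dq_C1/dt = F_Sf1 + F_Sf2 - 2*p_I1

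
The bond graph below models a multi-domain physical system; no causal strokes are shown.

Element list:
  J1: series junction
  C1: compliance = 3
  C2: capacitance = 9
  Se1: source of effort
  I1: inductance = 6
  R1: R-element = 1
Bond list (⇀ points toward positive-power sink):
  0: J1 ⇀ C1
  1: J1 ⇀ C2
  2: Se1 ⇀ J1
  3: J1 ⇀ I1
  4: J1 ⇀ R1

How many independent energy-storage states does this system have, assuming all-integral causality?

#2 stroke at J1  (Se1 (Se) sets effort on bond)
#0 stroke at J1  (C1 outputs effort q/C1)
#1 stroke at J1  (prefer integral on C2)
#3 stroke at I1  (I1: I, integral causality)
#4 stroke at J1  (common-f at J1 fixed by 3)

3  (C1, C2, I1 all integral)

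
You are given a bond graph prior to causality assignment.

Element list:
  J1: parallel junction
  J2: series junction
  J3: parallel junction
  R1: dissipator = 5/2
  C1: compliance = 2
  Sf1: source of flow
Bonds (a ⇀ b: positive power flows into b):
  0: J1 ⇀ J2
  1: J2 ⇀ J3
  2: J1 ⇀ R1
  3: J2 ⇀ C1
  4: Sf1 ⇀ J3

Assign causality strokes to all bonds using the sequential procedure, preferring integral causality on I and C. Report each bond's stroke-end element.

b0 →J2
b1 →J3
b2 →J1
b3 →J2
b4 →Sf1

bond 4 stroke→Sf1  (Sf1: flow source, stroke at near end)
bond 1 stroke→J3  (closing 0-jn rule on J3)
bond 0 stroke→J2  (common-f at J2 fixed by 1)
bond 3 stroke→J2  (common-f at J2 fixed by 1)
bond 2 stroke→J1  (J1: last free bond brings effort in)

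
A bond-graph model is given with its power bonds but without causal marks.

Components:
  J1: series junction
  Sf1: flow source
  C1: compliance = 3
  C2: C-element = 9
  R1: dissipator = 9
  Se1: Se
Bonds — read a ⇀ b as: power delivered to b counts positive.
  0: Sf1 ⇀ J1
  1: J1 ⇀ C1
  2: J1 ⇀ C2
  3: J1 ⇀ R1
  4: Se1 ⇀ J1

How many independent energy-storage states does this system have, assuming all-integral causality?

b0 stroke at Sf1  (Sf1: flow source, stroke at near end)
b4 stroke at J1  (Se1 fixes effort; stroke away)
b1 stroke at J1  (J1: bond 0 brought flow, rest push out)
b2 stroke at J1  (J1 flow already set via bond 0)
b3 stroke at J1  (common-f at J1 fixed by 0)

2  (C1, C2 all integral)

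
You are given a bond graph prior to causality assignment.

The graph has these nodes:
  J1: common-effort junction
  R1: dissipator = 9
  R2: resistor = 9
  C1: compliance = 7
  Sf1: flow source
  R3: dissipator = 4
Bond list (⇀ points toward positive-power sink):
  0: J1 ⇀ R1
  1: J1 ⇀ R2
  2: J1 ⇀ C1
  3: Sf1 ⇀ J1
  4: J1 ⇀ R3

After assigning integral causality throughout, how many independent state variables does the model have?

1  (C1 all integral)

bond 3 |Sf1  (Sf1: flow source, stroke at near end)
bond 2 |J1  (C1 integral (e out))
bond 0 |R1  (common-e at J1 fixed by 2)
bond 1 |R2  (common-e at J1 fixed by 2)
bond 4 |R3  (J1: bond 2 brought effort, rest push out)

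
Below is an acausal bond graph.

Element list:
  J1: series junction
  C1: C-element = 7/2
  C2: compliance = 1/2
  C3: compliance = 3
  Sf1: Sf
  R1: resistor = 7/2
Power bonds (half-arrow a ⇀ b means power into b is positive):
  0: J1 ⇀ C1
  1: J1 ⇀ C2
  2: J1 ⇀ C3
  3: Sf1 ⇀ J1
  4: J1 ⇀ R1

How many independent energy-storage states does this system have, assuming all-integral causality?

bond 3 |Sf1  (Sf1: flow source, stroke at near end)
bond 0 |J1  (J1: bond 3 brought flow, rest push out)
bond 1 |J1  (1-jn J1 has f-setter on 3)
bond 2 |J1  (1-jn J1 has f-setter on 3)
bond 4 |J1  (J1: bond 3 brought flow, rest push out)

3  (C1, C2, C3 all integral)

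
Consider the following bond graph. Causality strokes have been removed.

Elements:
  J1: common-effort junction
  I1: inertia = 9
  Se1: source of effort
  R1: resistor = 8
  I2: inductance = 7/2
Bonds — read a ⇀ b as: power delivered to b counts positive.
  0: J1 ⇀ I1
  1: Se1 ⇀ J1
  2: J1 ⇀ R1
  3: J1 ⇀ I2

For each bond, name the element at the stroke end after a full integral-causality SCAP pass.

β1 stroke at J1  (source Se1 imposes e)
β0 stroke at I1  (J1 effort already set via bond 1)
β2 stroke at R1  (0-jn J1 has e-setter on 1)
β3 stroke at I2  (J1 effort already set via bond 1)

#0 →I1
#1 →J1
#2 →R1
#3 →I2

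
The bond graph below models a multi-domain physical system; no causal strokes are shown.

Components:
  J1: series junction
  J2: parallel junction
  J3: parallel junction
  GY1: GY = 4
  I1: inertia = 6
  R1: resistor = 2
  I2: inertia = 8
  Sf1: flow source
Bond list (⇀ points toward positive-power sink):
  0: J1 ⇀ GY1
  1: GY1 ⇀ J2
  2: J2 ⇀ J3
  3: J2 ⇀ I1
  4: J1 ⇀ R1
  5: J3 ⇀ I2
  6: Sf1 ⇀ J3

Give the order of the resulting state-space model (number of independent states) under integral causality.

b6 stroke at Sf1  (Sf1 fixes flow; stroke at Sf1)
b3 stroke at I1  (prefer integral on I1)
b5 stroke at I2  (I2 integral (f out))
b2 stroke at J3  (J3 needs exactly one e-in)
b1 stroke at J2  (only one effort-in slot at J2)
b0 stroke at J1  (GY1: gyrator matches bond 1)
b4 stroke at R1  (J1 needs exactly one f-in)

2  (I1, I2 all integral)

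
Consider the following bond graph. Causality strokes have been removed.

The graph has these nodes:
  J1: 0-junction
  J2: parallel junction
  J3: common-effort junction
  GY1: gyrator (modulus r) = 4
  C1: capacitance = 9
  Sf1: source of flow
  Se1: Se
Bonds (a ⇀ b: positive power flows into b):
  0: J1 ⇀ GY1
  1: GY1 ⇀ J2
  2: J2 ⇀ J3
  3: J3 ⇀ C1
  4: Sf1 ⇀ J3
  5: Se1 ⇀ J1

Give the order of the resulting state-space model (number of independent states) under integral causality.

bond 4 stroke at Sf1  (Sf1 fixes flow; stroke at Sf1)
bond 5 stroke at J1  (source Se1 imposes e)
bond 0 stroke at GY1  (J1 effort already set via bond 5)
bond 1 stroke at GY1  (GY1 both-in/both-out from 0)
bond 2 stroke at J2  (J2 needs exactly one e-in)
bond 3 stroke at J3  (only one effort-in slot at J3)

1  (C1 all integral)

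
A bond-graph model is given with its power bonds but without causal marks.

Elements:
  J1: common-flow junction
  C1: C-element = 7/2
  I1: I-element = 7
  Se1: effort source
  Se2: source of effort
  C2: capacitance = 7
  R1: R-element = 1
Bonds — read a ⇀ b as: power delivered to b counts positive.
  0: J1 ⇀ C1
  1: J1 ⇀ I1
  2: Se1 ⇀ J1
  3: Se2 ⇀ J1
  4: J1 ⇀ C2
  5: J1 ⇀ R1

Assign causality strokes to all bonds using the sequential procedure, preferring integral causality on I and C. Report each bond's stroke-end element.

bond 2 →J1  (Se1: effort source, stroke at far end)
bond 3 →J1  (Se2 fixes effort; stroke away)
bond 0 →J1  (C1 integral (e out))
bond 1 →I1  (prefer integral on I1)
bond 4 →J1  (common-f at J1 fixed by 1)
bond 5 →J1  (J1: bond 1 brought flow, rest push out)

β0 |J1
β1 |I1
β2 |J1
β3 |J1
β4 |J1
β5 |J1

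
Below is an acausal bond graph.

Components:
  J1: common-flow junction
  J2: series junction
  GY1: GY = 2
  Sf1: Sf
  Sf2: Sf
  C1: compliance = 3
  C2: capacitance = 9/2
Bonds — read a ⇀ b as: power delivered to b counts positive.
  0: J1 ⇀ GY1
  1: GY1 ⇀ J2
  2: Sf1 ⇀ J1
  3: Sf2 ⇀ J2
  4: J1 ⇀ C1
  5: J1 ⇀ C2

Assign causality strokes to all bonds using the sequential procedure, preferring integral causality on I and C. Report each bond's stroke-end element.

b2 |Sf1  (Sf1: flow source, stroke at near end)
b3 |Sf2  (Sf2 fixes flow; stroke at Sf2)
b0 |J1  (common-f at J1 fixed by 2)
b4 |J1  (J1 flow already set via bond 2)
b5 |J1  (common-f at J1 fixed by 2)
b1 |J2  (J2 flow already set via bond 3)

#0 stroke→J1
#1 stroke→J2
#2 stroke→Sf1
#3 stroke→Sf2
#4 stroke→J1
#5 stroke→J1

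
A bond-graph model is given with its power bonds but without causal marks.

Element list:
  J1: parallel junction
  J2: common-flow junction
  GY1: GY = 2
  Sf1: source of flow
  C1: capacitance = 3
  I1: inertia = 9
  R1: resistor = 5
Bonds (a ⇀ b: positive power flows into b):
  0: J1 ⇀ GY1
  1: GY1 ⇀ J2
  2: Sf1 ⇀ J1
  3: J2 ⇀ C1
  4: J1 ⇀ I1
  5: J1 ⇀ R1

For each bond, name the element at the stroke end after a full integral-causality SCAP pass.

bond 2 →Sf1  (Sf1 (Sf) sets flow on bond)
bond 3 →J2  (C1 outputs effort q/C1)
bond 1 →GY1  (only one flow-in slot at J2)
bond 0 →GY1  (GY1 both-in/both-out from 1)
bond 4 →I1  (prefer integral on I1)
bond 5 →J1  (closing 0-jn rule on J1)

b0 →GY1
b1 →GY1
b2 →Sf1
b3 →J2
b4 →I1
b5 →J1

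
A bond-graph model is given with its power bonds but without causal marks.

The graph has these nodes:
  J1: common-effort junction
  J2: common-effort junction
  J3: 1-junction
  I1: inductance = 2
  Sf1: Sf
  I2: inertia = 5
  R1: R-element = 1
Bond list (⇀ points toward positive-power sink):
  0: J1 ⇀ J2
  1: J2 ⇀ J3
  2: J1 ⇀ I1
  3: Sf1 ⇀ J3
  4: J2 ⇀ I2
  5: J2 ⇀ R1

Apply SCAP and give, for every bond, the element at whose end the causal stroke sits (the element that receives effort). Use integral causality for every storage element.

#0 →J1
#1 →J3
#2 →I1
#3 →Sf1
#4 →I2
#5 →J2

#3 |Sf1  (Sf1: flow source, stroke at near end)
#1 |J3  (J3 flow already set via bond 3)
#2 |I1  (I1 outputs flow p/I1)
#0 |J1  (J1: last free bond brings effort in)
#4 |I2  (I2: I, integral causality)
#5 |J2  (only one effort-in slot at J2)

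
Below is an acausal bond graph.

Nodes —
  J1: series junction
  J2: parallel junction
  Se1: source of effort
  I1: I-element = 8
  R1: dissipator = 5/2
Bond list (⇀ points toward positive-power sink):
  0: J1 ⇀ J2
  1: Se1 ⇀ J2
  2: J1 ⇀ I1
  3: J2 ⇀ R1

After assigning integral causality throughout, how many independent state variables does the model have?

b1 stroke→J2  (source Se1 imposes e)
b0 stroke→J1  (J2: bond 1 brought effort, rest push out)
b3 stroke→R1  (J2 effort already set via bond 1)
b2 stroke→I1  (only one flow-in slot at J1)

1  (I1 all integral)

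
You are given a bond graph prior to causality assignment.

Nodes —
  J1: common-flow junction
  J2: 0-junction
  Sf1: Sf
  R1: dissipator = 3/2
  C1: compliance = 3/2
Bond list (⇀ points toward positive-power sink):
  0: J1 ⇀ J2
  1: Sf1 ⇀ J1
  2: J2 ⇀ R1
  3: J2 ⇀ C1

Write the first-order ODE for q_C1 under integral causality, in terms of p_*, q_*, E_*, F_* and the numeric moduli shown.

β1 |Sf1  (Sf1: flow source, stroke at near end)
β0 |J1  (J1: bond 1 brought flow, rest push out)
β3 |J2  (C1 outputs effort q/C1)
β2 |R1  (J2 effort already set via bond 3)

dq_C1/dt = F_Sf1 - 4*q_C1/9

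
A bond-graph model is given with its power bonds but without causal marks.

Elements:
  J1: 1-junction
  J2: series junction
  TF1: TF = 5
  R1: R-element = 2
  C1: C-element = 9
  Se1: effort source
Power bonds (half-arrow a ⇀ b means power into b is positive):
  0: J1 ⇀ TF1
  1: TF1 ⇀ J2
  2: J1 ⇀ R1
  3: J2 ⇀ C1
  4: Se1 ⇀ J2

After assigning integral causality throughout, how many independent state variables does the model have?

1  (C1 all integral)

b4 |J2  (Se1 (Se) sets effort on bond)
b3 |J2  (prefer integral on C1)
b1 |TF1  (J2: last free bond brings flow in)
b0 |J1  (through TF1, causality passes straight; one stroke at TF1)
b2 |R1  (only one flow-in slot at J1)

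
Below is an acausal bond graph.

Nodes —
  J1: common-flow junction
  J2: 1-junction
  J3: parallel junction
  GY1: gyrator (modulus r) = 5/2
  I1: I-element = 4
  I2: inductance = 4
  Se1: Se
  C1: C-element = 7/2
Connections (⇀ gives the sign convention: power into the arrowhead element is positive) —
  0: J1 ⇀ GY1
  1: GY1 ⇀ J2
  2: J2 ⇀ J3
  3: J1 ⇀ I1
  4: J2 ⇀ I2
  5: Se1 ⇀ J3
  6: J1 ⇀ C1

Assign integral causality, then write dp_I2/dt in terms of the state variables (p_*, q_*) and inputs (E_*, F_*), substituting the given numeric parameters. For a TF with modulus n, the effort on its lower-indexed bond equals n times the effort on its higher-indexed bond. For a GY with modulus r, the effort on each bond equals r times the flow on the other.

#5 →J3  (Se1 fixes effort; stroke away)
#2 →J2  (0-jn J3 has e-setter on 5)
#3 →I1  (I1 integral (f out))
#0 →J1  (common-f at J1 fixed by 3)
#6 →J1  (J1: bond 3 brought flow, rest push out)
#1 →J2  (through GY1, causality inverts; strokes same side of GY1)
#4 →I2  (closing 1-jn rule on J2)

dp_I2/dt = -E_Se1 + 5*p_I1/8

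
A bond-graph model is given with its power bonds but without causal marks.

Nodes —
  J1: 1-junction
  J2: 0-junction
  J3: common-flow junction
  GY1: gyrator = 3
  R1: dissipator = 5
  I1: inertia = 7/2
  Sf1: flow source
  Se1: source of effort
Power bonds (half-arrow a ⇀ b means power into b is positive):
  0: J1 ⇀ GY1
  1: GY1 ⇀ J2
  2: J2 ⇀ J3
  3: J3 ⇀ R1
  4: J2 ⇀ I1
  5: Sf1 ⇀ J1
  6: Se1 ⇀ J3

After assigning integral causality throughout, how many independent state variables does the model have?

β5 |Sf1  (source Sf1 imposes f)
β6 |J3  (Se1 (Se) sets effort on bond)
β0 |J1  (1-jn J1 has f-setter on 5)
β1 |J2  (GY1 both-in/both-out from 0)
β2 |J3  (common-e at J2 fixed by 1)
β4 |I1  (common-e at J2 fixed by 1)
β3 |R1  (J3: last free bond brings flow in)

1  (I1 all integral)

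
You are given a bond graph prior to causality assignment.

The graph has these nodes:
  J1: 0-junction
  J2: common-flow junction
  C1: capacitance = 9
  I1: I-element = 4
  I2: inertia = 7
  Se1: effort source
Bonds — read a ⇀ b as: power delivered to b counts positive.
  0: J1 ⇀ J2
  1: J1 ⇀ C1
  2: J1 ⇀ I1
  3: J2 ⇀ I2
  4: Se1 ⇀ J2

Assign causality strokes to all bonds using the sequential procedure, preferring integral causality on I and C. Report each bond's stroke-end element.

b0 |J2
b1 |J1
b2 |I1
b3 |I2
b4 |J2

b4 stroke→J2  (Se1: effort source, stroke at far end)
b1 stroke→J1  (C1: C, integral causality)
b0 stroke→J2  (J1: bond 1 brought effort, rest push out)
b2 stroke→I1  (J1 effort already set via bond 1)
b3 stroke→I2  (only one flow-in slot at J2)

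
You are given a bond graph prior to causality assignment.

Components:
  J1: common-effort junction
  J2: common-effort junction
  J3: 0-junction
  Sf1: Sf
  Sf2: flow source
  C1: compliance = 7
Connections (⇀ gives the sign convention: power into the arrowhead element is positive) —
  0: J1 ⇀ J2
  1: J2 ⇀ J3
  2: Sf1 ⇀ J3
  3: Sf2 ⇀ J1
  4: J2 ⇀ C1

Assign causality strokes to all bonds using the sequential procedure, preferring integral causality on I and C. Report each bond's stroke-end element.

#0 |J1
#1 |J3
#2 |Sf1
#3 |Sf2
#4 |J2

bond 2 →Sf1  (Sf1: flow source, stroke at near end)
bond 3 →Sf2  (Sf2 fixes flow; stroke at Sf2)
bond 0 →J1  (only one effort-in slot at J1)
bond 1 →J3  (only one effort-in slot at J3)
bond 4 →J2  (closing 0-jn rule on J2)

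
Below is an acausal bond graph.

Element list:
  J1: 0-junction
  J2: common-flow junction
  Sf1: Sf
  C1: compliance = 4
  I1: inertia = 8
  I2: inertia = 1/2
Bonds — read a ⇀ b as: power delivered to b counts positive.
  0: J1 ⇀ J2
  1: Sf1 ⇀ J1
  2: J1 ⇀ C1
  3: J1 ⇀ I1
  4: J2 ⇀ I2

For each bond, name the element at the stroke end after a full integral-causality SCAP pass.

β0 stroke→J2
β1 stroke→Sf1
β2 stroke→J1
β3 stroke→I1
β4 stroke→I2

β1 →Sf1  (Sf1 fixes flow; stroke at Sf1)
β2 →J1  (C1 outputs effort q/C1)
β0 →J2  (0-jn J1 has e-setter on 2)
β3 →I1  (0-jn J1 has e-setter on 2)
β4 →I2  (J2 needs exactly one f-in)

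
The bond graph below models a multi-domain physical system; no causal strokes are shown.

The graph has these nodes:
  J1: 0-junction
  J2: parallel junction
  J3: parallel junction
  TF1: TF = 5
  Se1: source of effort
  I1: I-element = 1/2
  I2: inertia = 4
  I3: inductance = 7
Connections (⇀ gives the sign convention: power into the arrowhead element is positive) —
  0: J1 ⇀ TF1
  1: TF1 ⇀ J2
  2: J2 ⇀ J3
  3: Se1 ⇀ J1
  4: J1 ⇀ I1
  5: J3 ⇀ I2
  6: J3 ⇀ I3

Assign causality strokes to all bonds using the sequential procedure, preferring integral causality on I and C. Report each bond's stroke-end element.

bond 0 |TF1
bond 1 |J2
bond 2 |J3
bond 3 |J1
bond 4 |I1
bond 5 |I2
bond 6 |I3

β3 |J1  (Se1 (Se) sets effort on bond)
β0 |TF1  (J1: bond 3 brought effort, rest push out)
β4 |I1  (J1: bond 3 brought effort, rest push out)
β1 |J2  (through TF1, causality passes straight; one stroke at TF1)
β2 |J3  (J2: bond 1 brought effort, rest push out)
β5 |I2  (J3: bond 2 brought effort, rest push out)
β6 |I3  (J3 effort already set via bond 2)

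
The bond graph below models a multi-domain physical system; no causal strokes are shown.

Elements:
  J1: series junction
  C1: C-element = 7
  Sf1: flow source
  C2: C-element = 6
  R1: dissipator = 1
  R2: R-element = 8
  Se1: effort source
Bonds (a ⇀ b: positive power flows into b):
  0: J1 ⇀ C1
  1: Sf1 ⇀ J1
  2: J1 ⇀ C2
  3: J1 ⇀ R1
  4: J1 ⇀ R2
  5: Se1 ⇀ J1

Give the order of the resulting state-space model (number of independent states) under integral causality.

2  (C1, C2 all integral)

b1 stroke at Sf1  (source Sf1 imposes f)
b5 stroke at J1  (Se1: effort source, stroke at far end)
b0 stroke at J1  (common-f at J1 fixed by 1)
b2 stroke at J1  (J1 flow already set via bond 1)
b3 stroke at J1  (J1 flow already set via bond 1)
b4 stroke at J1  (1-jn J1 has f-setter on 1)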